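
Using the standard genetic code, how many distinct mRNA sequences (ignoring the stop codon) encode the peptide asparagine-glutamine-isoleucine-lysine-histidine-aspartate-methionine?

96

Asn: 2 codons.
Gln: 2 codons.
Ile: 3 codons.
Lys: 2 codons.
His: 2 codons.
Asp: 2 codons.
Met: 1 codon.
2 × 2 × 3 × 2 × 2 × 2 × 1 = 96.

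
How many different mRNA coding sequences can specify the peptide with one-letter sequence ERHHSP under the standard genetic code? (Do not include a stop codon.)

1152

Glu: 2 codons.
Arg: 6 codons.
His: 2 codons.
His: 2 codons.
Ser: 6 codons.
Pro: 4 codons.
2 × 6 × 2 × 2 × 6 × 4 = 1152.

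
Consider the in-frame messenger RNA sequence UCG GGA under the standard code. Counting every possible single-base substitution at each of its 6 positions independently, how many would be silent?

6

Codon 1 (UCG, Ser): 3 synonymous substitutions.
Codon 2 (GGA, Gly): 3 synonymous substitutions.
Total: 3 + 3 = 6.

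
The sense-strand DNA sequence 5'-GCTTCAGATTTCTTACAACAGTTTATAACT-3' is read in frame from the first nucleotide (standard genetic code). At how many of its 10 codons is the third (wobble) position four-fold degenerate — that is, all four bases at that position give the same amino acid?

Codon 1 GCT (Ala): third position 4-fold.
Codon 2 TCA (Ser): third position 4-fold.
Codon 3 GAT (Asp): third position 2-fold.
Codon 4 TTC (Phe): third position 2-fold.
Codon 5 TTA (Leu): third position 2-fold.
Codon 6 CAA (Gln): third position 2-fold.
Codon 7 CAG (Gln): third position 2-fold.
Codon 8 TTT (Phe): third position 2-fold.
Codon 9 ATA (Ile): third position 3-fold.
Codon 10 ACT (Thr): third position 4-fold.
Four-fold degenerate third positions: 3.

3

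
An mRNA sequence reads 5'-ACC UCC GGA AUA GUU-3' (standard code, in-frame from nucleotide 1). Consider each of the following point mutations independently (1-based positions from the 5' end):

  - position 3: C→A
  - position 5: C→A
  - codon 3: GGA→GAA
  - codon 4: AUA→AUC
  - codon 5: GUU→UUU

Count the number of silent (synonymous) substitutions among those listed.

2

Codon 1: ACC (Thr) → ACA (Thr) — synonymous.
Codon 2: UCC (Ser) → UAC (Tyr) — missense.
Codon 3: GGA (Gly) → GAA (Glu) — missense.
Codon 4: AUA (Ile) → AUC (Ile) — synonymous.
Codon 5: GUU (Val) → UUU (Phe) — missense.
Synonymous: 2 of 5.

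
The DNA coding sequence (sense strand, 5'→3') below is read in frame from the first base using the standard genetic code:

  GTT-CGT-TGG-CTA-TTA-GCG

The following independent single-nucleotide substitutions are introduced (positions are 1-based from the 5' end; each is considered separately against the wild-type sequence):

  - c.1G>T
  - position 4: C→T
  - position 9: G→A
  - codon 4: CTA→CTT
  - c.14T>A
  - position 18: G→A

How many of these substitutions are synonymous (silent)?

Codon 1: GTT (Val) → TTT (Phe) — missense.
Codon 2: CGT (Arg) → TGT (Cys) — missense.
Codon 3: TGG (Trp) → TGA (Stop) — nonsense.
Codon 4: CTA (Leu) → CTT (Leu) — synonymous.
Codon 5: TTA (Leu) → TAA (Stop) — nonsense.
Codon 6: GCG (Ala) → GCA (Ala) — synonymous.
Synonymous: 2 of 6.

2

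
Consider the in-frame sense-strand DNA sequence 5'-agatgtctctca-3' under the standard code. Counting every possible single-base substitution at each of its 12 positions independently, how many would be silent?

Codon 1 (AGA, Arg): 2 synonymous substitutions.
Codon 2 (TGT, Cys): 1 synonymous substitution.
Codon 3 (CTC, Leu): 3 synonymous substitutions.
Codon 4 (TCA, Ser): 3 synonymous substitutions.
Total: 2 + 1 + 3 + 3 = 9.

9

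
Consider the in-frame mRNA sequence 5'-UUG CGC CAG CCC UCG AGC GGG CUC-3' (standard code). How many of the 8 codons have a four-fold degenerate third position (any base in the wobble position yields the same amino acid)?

Codon 1 UUG (Leu): third position 2-fold.
Codon 2 CGC (Arg): third position 4-fold.
Codon 3 CAG (Gln): third position 2-fold.
Codon 4 CCC (Pro): third position 4-fold.
Codon 5 UCG (Ser): third position 4-fold.
Codon 6 AGC (Ser): third position 2-fold.
Codon 7 GGG (Gly): third position 4-fold.
Codon 8 CUC (Leu): third position 4-fold.
Four-fold degenerate third positions: 5.

5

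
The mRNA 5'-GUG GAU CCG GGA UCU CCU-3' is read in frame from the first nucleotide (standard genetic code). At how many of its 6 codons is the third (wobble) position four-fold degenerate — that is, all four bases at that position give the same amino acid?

Codon 1 GUG (Val): third position 4-fold.
Codon 2 GAU (Asp): third position 2-fold.
Codon 3 CCG (Pro): third position 4-fold.
Codon 4 GGA (Gly): third position 4-fold.
Codon 5 UCU (Ser): third position 4-fold.
Codon 6 CCU (Pro): third position 4-fold.
Four-fold degenerate third positions: 5.

5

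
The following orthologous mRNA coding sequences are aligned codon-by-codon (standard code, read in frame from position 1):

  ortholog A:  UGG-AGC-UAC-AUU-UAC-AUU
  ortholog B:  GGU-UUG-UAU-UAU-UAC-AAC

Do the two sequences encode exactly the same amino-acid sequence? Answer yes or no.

Codon 1: UGG Trp / GGU Gly — nonsynonymous.
Codon 2: AGC Ser / UUG Leu — nonsynonymous.
Codon 3: UAC Tyr / UAU Tyr — synonymous.
Codon 4: AUU Ile / UAU Tyr — nonsynonymous.
Codon 5: UAC Tyr / UAC Tyr — identical.
Codon 6: AUU Ile / AAC Asn — nonsynonymous.
Nonsynonymous differences: 4 → different protein.

no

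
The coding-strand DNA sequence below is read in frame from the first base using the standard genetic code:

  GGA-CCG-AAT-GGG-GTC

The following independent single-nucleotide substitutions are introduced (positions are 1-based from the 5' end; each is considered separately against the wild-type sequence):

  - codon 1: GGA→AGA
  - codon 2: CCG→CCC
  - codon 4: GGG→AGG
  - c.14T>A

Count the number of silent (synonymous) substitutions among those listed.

1

Codon 1: GGA (Gly) → AGA (Arg) — missense.
Codon 2: CCG (Pro) → CCC (Pro) — synonymous.
Codon 4: GGG (Gly) → AGG (Arg) — missense.
Codon 5: GTC (Val) → GAC (Asp) — missense.
Synonymous: 1 of 4.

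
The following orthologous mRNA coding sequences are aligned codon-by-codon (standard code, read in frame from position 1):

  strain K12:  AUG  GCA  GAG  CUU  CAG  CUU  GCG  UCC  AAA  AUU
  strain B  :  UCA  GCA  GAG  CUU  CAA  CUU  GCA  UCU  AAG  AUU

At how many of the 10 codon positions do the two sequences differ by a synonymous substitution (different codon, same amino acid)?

4

Codon 1: AUG Met / UCA Ser — nonsynonymous.
Codon 2: GCA Ala / GCA Ala — identical.
Codon 3: GAG Glu / GAG Glu — identical.
Codon 4: CUU Leu / CUU Leu — identical.
Codon 5: CAG Gln / CAA Gln — synonymous.
Codon 6: CUU Leu / CUU Leu — identical.
Codon 7: GCG Ala / GCA Ala — synonymous.
Codon 8: UCC Ser / UCU Ser — synonymous.
Codon 9: AAA Lys / AAG Lys — synonymous.
Codon 10: AUU Ile / AUU Ile — identical.
Synonymous differences: 4.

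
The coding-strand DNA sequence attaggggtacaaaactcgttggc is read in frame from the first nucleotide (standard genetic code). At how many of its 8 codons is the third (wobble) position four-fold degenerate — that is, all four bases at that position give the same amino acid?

5

Codon 1 ATT (Ile): third position 3-fold.
Codon 2 AGG (Arg): third position 2-fold.
Codon 3 GGT (Gly): third position 4-fold.
Codon 4 ACA (Thr): third position 4-fold.
Codon 5 AAA (Lys): third position 2-fold.
Codon 6 CTC (Leu): third position 4-fold.
Codon 7 GTT (Val): third position 4-fold.
Codon 8 GGC (Gly): third position 4-fold.
Four-fold degenerate third positions: 5.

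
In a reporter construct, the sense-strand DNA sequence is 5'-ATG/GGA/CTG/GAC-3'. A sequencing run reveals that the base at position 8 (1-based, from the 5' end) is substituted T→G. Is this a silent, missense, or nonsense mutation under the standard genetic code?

Position 8 falls in codon 3: CTG → Leu.
After the substitution the codon is CGG → Arg.
Leu ≠ Arg, so this is a missense mutation.

missense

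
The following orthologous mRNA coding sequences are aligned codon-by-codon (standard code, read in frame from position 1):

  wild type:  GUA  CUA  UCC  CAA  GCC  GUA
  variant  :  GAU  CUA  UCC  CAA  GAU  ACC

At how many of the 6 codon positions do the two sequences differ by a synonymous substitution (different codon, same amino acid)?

Codon 1: GUA Val / GAU Asp — nonsynonymous.
Codon 2: CUA Leu / CUA Leu — identical.
Codon 3: UCC Ser / UCC Ser — identical.
Codon 4: CAA Gln / CAA Gln — identical.
Codon 5: GCC Ala / GAU Asp — nonsynonymous.
Codon 6: GUA Val / ACC Thr — nonsynonymous.
Synonymous differences: 0.

0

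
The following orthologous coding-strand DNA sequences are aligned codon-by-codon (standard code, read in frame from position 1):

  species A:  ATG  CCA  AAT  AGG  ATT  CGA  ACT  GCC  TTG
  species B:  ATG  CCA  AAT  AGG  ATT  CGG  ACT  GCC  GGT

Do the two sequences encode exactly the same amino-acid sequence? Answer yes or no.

no

Codon 1: ATG Met / ATG Met — identical.
Codon 2: CCA Pro / CCA Pro — identical.
Codon 3: AAT Asn / AAT Asn — identical.
Codon 4: AGG Arg / AGG Arg — identical.
Codon 5: ATT Ile / ATT Ile — identical.
Codon 6: CGA Arg / CGG Arg — synonymous.
Codon 7: ACT Thr / ACT Thr — identical.
Codon 8: GCC Ala / GCC Ala — identical.
Codon 9: TTG Leu / GGT Gly — nonsynonymous.
Nonsynonymous differences: 1 → different protein.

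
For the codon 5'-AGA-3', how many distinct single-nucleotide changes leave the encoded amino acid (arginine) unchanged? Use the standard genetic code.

2

Position 1: CGA → 1 synonymous.
Position 2: none → 0 synonymous.
Position 3: AGG → 1 synonymous.
Total: 1 + 0 + 1 = 2.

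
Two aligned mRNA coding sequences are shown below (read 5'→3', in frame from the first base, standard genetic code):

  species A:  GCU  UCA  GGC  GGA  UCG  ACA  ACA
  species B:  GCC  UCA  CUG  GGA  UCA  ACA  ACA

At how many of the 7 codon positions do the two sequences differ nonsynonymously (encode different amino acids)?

Codon 1: GCU Ala / GCC Ala — synonymous.
Codon 2: UCA Ser / UCA Ser — identical.
Codon 3: GGC Gly / CUG Leu — nonsynonymous.
Codon 4: GGA Gly / GGA Gly — identical.
Codon 5: UCG Ser / UCA Ser — synonymous.
Codon 6: ACA Thr / ACA Thr — identical.
Codon 7: ACA Thr / ACA Thr — identical.
Nonsynonymous differences: 1.

1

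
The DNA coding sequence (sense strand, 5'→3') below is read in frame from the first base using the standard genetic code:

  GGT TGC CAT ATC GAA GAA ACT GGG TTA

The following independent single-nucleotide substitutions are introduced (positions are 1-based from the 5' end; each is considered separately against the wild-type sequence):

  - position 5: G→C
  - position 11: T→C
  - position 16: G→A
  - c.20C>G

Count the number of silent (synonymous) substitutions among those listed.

0

Codon 2: TGC (Cys) → TCC (Ser) — missense.
Codon 4: ATC (Ile) → ACC (Thr) — missense.
Codon 6: GAA (Glu) → AAA (Lys) — missense.
Codon 7: ACT (Thr) → AGT (Ser) — missense.
Synonymous: 0 of 4.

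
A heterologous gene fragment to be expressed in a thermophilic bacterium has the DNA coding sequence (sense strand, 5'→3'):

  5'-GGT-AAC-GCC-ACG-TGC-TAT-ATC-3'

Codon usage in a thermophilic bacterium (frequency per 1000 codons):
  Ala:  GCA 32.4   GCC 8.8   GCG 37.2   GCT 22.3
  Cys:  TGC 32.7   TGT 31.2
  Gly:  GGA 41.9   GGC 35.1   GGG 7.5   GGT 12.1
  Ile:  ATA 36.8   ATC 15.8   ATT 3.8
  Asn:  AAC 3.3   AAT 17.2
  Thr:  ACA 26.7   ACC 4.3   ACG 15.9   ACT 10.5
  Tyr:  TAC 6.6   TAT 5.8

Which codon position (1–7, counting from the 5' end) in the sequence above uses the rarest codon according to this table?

2

Codon 1 GGT (Gly): 12.1 per 1000.
Codon 2 AAC (Asn): 3.3 per 1000.
Codon 3 GCC (Ala): 8.8 per 1000.
Codon 4 ACG (Thr): 15.9 per 1000.
Codon 5 TGC (Cys): 32.7 per 1000.
Codon 6 TAT (Tyr): 5.8 per 1000.
Codon 7 ATC (Ile): 15.8 per 1000.
Lowest frequency is 3.3 at codon 2.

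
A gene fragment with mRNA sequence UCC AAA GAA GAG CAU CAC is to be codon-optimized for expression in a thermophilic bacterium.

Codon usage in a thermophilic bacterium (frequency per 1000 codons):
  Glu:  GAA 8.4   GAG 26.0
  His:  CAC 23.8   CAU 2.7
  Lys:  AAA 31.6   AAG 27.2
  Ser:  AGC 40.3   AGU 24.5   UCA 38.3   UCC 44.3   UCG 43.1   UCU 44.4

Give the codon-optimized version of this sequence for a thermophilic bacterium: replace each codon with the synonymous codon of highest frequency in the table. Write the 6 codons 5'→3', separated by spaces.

UCU AAA GAG GAG CAC CAC

Codon 1 (Ser): best is UCU at 44.4.
Codon 2 (Lys): best is AAA at 31.6.
Codon 3 (Glu): best is GAG at 26.0.
Codon 4 (Glu): best is GAG at 26.0.
Codon 5 (His): best is CAC at 23.8.
Codon 6 (His): best is CAC at 23.8.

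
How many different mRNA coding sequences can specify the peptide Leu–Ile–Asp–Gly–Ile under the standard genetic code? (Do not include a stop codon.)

432

Leu: 6 codons.
Ile: 3 codons.
Asp: 2 codons.
Gly: 4 codons.
Ile: 3 codons.
6 × 3 × 2 × 4 × 3 = 432.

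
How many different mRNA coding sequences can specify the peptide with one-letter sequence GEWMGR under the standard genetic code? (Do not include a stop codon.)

Gly: 4 codons.
Glu: 2 codons.
Trp: 1 codon.
Met: 1 codon.
Gly: 4 codons.
Arg: 6 codons.
4 × 2 × 1 × 1 × 4 × 6 = 192.

192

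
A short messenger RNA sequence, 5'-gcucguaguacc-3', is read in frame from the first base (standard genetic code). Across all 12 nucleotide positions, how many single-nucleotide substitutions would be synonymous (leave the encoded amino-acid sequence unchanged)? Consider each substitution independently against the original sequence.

10

Codon 1 (GCU, Ala): 3 synonymous substitutions.
Codon 2 (CGU, Arg): 3 synonymous substitutions.
Codon 3 (AGU, Ser): 1 synonymous substitution.
Codon 4 (ACC, Thr): 3 synonymous substitutions.
Total: 3 + 3 + 1 + 3 = 10.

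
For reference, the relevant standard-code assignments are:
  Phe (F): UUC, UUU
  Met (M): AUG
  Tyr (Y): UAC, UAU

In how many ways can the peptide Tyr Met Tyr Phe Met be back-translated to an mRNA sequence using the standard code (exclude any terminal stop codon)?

Tyr: 2 codons.
Met: 1 codon.
Tyr: 2 codons.
Phe: 2 codons.
Met: 1 codon.
2 × 1 × 2 × 2 × 1 = 8.

8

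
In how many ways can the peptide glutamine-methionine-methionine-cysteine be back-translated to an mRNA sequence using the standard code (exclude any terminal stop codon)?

4

Gln: 2 codons.
Met: 1 codon.
Met: 1 codon.
Cys: 2 codons.
2 × 1 × 1 × 2 = 4.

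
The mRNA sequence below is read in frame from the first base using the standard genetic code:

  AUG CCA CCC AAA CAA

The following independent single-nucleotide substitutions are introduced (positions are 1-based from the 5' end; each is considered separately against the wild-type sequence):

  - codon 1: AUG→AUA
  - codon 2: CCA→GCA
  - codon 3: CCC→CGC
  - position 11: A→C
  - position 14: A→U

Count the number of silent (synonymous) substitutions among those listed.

Codon 1: AUG (Met) → AUA (Ile) — missense.
Codon 2: CCA (Pro) → GCA (Ala) — missense.
Codon 3: CCC (Pro) → CGC (Arg) — missense.
Codon 4: AAA (Lys) → ACA (Thr) — missense.
Codon 5: CAA (Gln) → CUA (Leu) — missense.
Synonymous: 0 of 5.

0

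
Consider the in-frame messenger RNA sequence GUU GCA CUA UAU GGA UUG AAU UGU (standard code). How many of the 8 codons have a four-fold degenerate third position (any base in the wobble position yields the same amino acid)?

Codon 1 GUU (Val): third position 4-fold.
Codon 2 GCA (Ala): third position 4-fold.
Codon 3 CUA (Leu): third position 4-fold.
Codon 4 UAU (Tyr): third position 2-fold.
Codon 5 GGA (Gly): third position 4-fold.
Codon 6 UUG (Leu): third position 2-fold.
Codon 7 AAU (Asn): third position 2-fold.
Codon 8 UGU (Cys): third position 2-fold.
Four-fold degenerate third positions: 4.

4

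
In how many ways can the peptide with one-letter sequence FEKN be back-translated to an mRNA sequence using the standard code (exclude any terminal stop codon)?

16

Phe: 2 codons.
Glu: 2 codons.
Lys: 2 codons.
Asn: 2 codons.
2 × 2 × 2 × 2 = 16.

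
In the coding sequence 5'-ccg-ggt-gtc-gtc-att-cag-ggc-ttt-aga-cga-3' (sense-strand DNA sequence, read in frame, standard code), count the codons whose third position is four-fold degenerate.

Codon 1 CCG (Pro): third position 4-fold.
Codon 2 GGT (Gly): third position 4-fold.
Codon 3 GTC (Val): third position 4-fold.
Codon 4 GTC (Val): third position 4-fold.
Codon 5 ATT (Ile): third position 3-fold.
Codon 6 CAG (Gln): third position 2-fold.
Codon 7 GGC (Gly): third position 4-fold.
Codon 8 TTT (Phe): third position 2-fold.
Codon 9 AGA (Arg): third position 2-fold.
Codon 10 CGA (Arg): third position 4-fold.
Four-fold degenerate third positions: 6.

6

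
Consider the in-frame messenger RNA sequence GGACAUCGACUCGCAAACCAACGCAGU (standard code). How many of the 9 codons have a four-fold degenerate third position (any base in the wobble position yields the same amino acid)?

5

Codon 1 GGA (Gly): third position 4-fold.
Codon 2 CAU (His): third position 2-fold.
Codon 3 CGA (Arg): third position 4-fold.
Codon 4 CUC (Leu): third position 4-fold.
Codon 5 GCA (Ala): third position 4-fold.
Codon 6 AAC (Asn): third position 2-fold.
Codon 7 CAA (Gln): third position 2-fold.
Codon 8 CGC (Arg): third position 4-fold.
Codon 9 AGU (Ser): third position 2-fold.
Four-fold degenerate third positions: 5.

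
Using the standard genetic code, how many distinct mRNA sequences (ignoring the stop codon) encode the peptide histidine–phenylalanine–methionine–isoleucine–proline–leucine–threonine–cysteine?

His: 2 codons.
Phe: 2 codons.
Met: 1 codon.
Ile: 3 codons.
Pro: 4 codons.
Leu: 6 codons.
Thr: 4 codons.
Cys: 2 codons.
2 × 2 × 1 × 3 × 4 × 6 × 4 × 2 = 2304.

2304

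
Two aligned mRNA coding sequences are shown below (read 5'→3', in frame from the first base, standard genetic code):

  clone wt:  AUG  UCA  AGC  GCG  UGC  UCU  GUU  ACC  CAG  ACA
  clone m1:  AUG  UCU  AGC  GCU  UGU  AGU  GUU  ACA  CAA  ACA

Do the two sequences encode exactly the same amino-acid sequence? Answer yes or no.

Codon 1: AUG Met / AUG Met — identical.
Codon 2: UCA Ser / UCU Ser — synonymous.
Codon 3: AGC Ser / AGC Ser — identical.
Codon 4: GCG Ala / GCU Ala — synonymous.
Codon 5: UGC Cys / UGU Cys — synonymous.
Codon 6: UCU Ser / AGU Ser — synonymous.
Codon 7: GUU Val / GUU Val — identical.
Codon 8: ACC Thr / ACA Thr — synonymous.
Codon 9: CAG Gln / CAA Gln — synonymous.
Codon 10: ACA Thr / ACA Thr — identical.
Nonsynonymous differences: 0 → same protein.

yes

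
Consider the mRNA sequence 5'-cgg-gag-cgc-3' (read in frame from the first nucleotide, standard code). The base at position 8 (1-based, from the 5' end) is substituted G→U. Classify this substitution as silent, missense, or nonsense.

Position 8 falls in codon 3: CGC → Arg.
After the substitution the codon is CUC → Leu.
Arg ≠ Leu, so this is a missense mutation.

missense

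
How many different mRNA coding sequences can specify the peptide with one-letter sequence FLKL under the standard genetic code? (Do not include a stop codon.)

144

Phe: 2 codons.
Leu: 6 codons.
Lys: 2 codons.
Leu: 6 codons.
2 × 6 × 2 × 6 = 144.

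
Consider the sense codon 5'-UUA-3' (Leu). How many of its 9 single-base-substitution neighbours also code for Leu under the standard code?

2

Position 1: CUA → 1 synonymous.
Position 2: none → 0 synonymous.
Position 3: UUG → 1 synonymous.
Total: 1 + 0 + 1 = 2.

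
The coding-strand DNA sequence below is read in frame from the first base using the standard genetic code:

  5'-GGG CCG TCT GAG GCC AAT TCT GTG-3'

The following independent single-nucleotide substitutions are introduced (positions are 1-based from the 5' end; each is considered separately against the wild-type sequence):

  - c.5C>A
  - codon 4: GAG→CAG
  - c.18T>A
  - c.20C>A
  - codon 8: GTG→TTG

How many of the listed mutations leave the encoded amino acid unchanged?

0

Codon 2: CCG (Pro) → CAG (Gln) — missense.
Codon 4: GAG (Glu) → CAG (Gln) — missense.
Codon 6: AAT (Asn) → AAA (Lys) — missense.
Codon 7: TCT (Ser) → TAT (Tyr) — missense.
Codon 8: GTG (Val) → TTG (Leu) — missense.
Synonymous: 0 of 5.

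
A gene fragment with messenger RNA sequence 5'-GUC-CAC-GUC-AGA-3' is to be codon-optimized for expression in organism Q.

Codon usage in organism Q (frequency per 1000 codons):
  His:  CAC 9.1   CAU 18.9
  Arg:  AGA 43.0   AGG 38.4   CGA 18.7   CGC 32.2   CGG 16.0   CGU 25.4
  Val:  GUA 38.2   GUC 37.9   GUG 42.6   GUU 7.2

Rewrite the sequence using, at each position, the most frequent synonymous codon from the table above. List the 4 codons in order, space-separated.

Codon 1 (Val): best is GUG at 42.6.
Codon 2 (His): best is CAU at 18.9.
Codon 3 (Val): best is GUG at 42.6.
Codon 4 (Arg): best is AGA at 43.0.

GUG CAU GUG AGA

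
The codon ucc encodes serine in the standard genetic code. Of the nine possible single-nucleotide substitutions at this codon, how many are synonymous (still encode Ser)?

Position 1: none → 0 synonymous.
Position 2: none → 0 synonymous.
Position 3: UCU, UCA, UCG → 3 synonymous.
Total: 0 + 0 + 3 = 3.

3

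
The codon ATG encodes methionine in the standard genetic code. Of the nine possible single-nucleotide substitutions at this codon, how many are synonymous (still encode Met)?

Position 1: none → 0 synonymous.
Position 2: none → 0 synonymous.
Position 3: none → 0 synonymous.
Total: 0 + 0 + 0 = 0.

0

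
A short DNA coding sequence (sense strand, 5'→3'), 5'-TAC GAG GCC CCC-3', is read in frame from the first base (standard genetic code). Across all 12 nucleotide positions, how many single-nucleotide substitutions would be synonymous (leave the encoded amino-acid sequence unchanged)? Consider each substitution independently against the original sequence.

Codon 1 (TAC, Tyr): 1 synonymous substitution.
Codon 2 (GAG, Glu): 1 synonymous substitution.
Codon 3 (GCC, Ala): 3 synonymous substitutions.
Codon 4 (CCC, Pro): 3 synonymous substitutions.
Total: 1 + 1 + 3 + 3 = 8.

8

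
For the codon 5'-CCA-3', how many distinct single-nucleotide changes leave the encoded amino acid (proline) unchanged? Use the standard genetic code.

Position 1: none → 0 synonymous.
Position 2: none → 0 synonymous.
Position 3: CCU, CCC, CCG → 3 synonymous.
Total: 0 + 0 + 3 = 3.

3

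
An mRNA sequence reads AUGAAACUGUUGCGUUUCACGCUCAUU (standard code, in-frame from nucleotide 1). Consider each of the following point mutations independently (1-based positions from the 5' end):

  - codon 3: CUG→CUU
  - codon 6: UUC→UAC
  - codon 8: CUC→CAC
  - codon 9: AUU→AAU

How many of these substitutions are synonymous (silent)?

1

Codon 3: CUG (Leu) → CUU (Leu) — synonymous.
Codon 6: UUC (Phe) → UAC (Tyr) — missense.
Codon 8: CUC (Leu) → CAC (His) — missense.
Codon 9: AUU (Ile) → AAU (Asn) — missense.
Synonymous: 1 of 4.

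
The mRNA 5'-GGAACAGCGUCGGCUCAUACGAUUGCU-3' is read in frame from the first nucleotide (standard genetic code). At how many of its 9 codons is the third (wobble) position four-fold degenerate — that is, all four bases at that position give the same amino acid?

Codon 1 GGA (Gly): third position 4-fold.
Codon 2 ACA (Thr): third position 4-fold.
Codon 3 GCG (Ala): third position 4-fold.
Codon 4 UCG (Ser): third position 4-fold.
Codon 5 GCU (Ala): third position 4-fold.
Codon 6 CAU (His): third position 2-fold.
Codon 7 ACG (Thr): third position 4-fold.
Codon 8 AUU (Ile): third position 3-fold.
Codon 9 GCU (Ala): third position 4-fold.
Four-fold degenerate third positions: 7.

7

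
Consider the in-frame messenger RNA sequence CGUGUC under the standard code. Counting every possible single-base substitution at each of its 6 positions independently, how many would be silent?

6

Codon 1 (CGU, Arg): 3 synonymous substitutions.
Codon 2 (GUC, Val): 3 synonymous substitutions.
Total: 3 + 3 = 6.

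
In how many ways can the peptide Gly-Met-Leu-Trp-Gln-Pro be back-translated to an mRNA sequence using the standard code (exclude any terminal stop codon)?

Gly: 4 codons.
Met: 1 codon.
Leu: 6 codons.
Trp: 1 codon.
Gln: 2 codons.
Pro: 4 codons.
4 × 1 × 6 × 1 × 2 × 4 = 192.

192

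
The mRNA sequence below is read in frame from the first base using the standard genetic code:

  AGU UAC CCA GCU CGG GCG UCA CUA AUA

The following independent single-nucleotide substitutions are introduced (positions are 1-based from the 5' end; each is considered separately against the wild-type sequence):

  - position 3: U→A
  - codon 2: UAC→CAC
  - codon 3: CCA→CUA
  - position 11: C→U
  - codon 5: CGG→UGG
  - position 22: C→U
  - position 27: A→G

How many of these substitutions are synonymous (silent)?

1

Codon 1: AGU (Ser) → AGA (Arg) — missense.
Codon 2: UAC (Tyr) → CAC (His) — missense.
Codon 3: CCA (Pro) → CUA (Leu) — missense.
Codon 4: GCU (Ala) → GUU (Val) — missense.
Codon 5: CGG (Arg) → UGG (Trp) — missense.
Codon 8: CUA (Leu) → UUA (Leu) — synonymous.
Codon 9: AUA (Ile) → AUG (Met) — missense.
Synonymous: 1 of 7.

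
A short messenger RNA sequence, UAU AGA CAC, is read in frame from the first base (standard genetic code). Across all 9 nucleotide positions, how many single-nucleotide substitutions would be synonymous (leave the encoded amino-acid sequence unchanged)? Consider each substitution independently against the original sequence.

Codon 1 (UAU, Tyr): 1 synonymous substitution.
Codon 2 (AGA, Arg): 2 synonymous substitutions.
Codon 3 (CAC, His): 1 synonymous substitution.
Total: 1 + 2 + 1 = 4.

4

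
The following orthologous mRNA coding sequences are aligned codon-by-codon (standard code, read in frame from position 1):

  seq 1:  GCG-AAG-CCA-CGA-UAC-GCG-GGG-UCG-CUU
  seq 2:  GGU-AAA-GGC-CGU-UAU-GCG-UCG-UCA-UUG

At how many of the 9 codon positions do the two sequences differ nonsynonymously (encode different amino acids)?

Codon 1: GCG Ala / GGU Gly — nonsynonymous.
Codon 2: AAG Lys / AAA Lys — synonymous.
Codon 3: CCA Pro / GGC Gly — nonsynonymous.
Codon 4: CGA Arg / CGU Arg — synonymous.
Codon 5: UAC Tyr / UAU Tyr — synonymous.
Codon 6: GCG Ala / GCG Ala — identical.
Codon 7: GGG Gly / UCG Ser — nonsynonymous.
Codon 8: UCG Ser / UCA Ser — synonymous.
Codon 9: CUU Leu / UUG Leu — synonymous.
Nonsynonymous differences: 3.

3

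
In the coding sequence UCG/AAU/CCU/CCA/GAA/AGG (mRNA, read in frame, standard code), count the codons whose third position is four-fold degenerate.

Codon 1 UCG (Ser): third position 4-fold.
Codon 2 AAU (Asn): third position 2-fold.
Codon 3 CCU (Pro): third position 4-fold.
Codon 4 CCA (Pro): third position 4-fold.
Codon 5 GAA (Glu): third position 2-fold.
Codon 6 AGG (Arg): third position 2-fold.
Four-fold degenerate third positions: 3.

3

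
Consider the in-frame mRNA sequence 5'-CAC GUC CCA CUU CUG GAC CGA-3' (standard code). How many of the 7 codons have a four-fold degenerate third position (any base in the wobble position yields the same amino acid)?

5

Codon 1 CAC (His): third position 2-fold.
Codon 2 GUC (Val): third position 4-fold.
Codon 3 CCA (Pro): third position 4-fold.
Codon 4 CUU (Leu): third position 4-fold.
Codon 5 CUG (Leu): third position 4-fold.
Codon 6 GAC (Asp): third position 2-fold.
Codon 7 CGA (Arg): third position 4-fold.
Four-fold degenerate third positions: 5.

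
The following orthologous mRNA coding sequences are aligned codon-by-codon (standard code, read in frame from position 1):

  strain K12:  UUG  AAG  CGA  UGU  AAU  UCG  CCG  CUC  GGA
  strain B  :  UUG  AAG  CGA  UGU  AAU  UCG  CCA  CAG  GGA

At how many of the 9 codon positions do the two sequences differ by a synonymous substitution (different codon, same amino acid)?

Codon 1: UUG Leu / UUG Leu — identical.
Codon 2: AAG Lys / AAG Lys — identical.
Codon 3: CGA Arg / CGA Arg — identical.
Codon 4: UGU Cys / UGU Cys — identical.
Codon 5: AAU Asn / AAU Asn — identical.
Codon 6: UCG Ser / UCG Ser — identical.
Codon 7: CCG Pro / CCA Pro — synonymous.
Codon 8: CUC Leu / CAG Gln — nonsynonymous.
Codon 9: GGA Gly / GGA Gly — identical.
Synonymous differences: 1.

1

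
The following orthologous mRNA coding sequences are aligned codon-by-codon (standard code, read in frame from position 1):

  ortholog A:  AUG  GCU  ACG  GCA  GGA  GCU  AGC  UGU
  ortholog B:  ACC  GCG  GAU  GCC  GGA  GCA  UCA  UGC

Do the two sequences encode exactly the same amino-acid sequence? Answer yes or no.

Codon 1: AUG Met / ACC Thr — nonsynonymous.
Codon 2: GCU Ala / GCG Ala — synonymous.
Codon 3: ACG Thr / GAU Asp — nonsynonymous.
Codon 4: GCA Ala / GCC Ala — synonymous.
Codon 5: GGA Gly / GGA Gly — identical.
Codon 6: GCU Ala / GCA Ala — synonymous.
Codon 7: AGC Ser / UCA Ser — synonymous.
Codon 8: UGU Cys / UGC Cys — synonymous.
Nonsynonymous differences: 2 → different protein.

no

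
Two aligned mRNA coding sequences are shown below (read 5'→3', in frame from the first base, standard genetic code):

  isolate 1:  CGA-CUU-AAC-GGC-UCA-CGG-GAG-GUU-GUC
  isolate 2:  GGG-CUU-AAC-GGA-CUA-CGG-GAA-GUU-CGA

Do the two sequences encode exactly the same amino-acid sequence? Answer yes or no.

no

Codon 1: CGA Arg / GGG Gly — nonsynonymous.
Codon 2: CUU Leu / CUU Leu — identical.
Codon 3: AAC Asn / AAC Asn — identical.
Codon 4: GGC Gly / GGA Gly — synonymous.
Codon 5: UCA Ser / CUA Leu — nonsynonymous.
Codon 6: CGG Arg / CGG Arg — identical.
Codon 7: GAG Glu / GAA Glu — synonymous.
Codon 8: GUU Val / GUU Val — identical.
Codon 9: GUC Val / CGA Arg — nonsynonymous.
Nonsynonymous differences: 3 → different protein.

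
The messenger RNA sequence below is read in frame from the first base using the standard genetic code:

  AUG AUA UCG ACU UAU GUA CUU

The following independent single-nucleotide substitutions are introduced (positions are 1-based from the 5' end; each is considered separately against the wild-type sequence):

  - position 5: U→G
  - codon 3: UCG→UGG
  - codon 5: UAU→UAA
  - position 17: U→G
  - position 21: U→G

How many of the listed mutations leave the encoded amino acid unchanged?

Codon 2: AUA (Ile) → AGA (Arg) — missense.
Codon 3: UCG (Ser) → UGG (Trp) — missense.
Codon 5: UAU (Tyr) → UAA (Stop) — nonsense.
Codon 6: GUA (Val) → GGA (Gly) — missense.
Codon 7: CUU (Leu) → CUG (Leu) — synonymous.
Synonymous: 1 of 5.

1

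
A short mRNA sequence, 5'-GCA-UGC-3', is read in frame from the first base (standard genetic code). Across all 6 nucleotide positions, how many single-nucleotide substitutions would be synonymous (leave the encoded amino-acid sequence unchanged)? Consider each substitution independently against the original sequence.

Codon 1 (GCA, Ala): 3 synonymous substitutions.
Codon 2 (UGC, Cys): 1 synonymous substitution.
Total: 3 + 1 = 4.

4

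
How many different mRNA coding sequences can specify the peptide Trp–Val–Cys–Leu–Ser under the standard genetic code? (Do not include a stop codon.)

Trp: 1 codon.
Val: 4 codons.
Cys: 2 codons.
Leu: 6 codons.
Ser: 6 codons.
1 × 4 × 2 × 6 × 6 = 288.

288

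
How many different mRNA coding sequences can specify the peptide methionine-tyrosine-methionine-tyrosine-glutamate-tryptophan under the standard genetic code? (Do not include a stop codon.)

8

Met: 1 codon.
Tyr: 2 codons.
Met: 1 codon.
Tyr: 2 codons.
Glu: 2 codons.
Trp: 1 codon.
1 × 2 × 1 × 2 × 2 × 1 = 8.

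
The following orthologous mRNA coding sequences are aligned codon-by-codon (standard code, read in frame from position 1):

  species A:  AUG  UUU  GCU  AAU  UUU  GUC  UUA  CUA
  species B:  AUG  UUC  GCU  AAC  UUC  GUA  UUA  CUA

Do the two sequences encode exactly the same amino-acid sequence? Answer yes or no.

Codon 1: AUG Met / AUG Met — identical.
Codon 2: UUU Phe / UUC Phe — synonymous.
Codon 3: GCU Ala / GCU Ala — identical.
Codon 4: AAU Asn / AAC Asn — synonymous.
Codon 5: UUU Phe / UUC Phe — synonymous.
Codon 6: GUC Val / GUA Val — synonymous.
Codon 7: UUA Leu / UUA Leu — identical.
Codon 8: CUA Leu / CUA Leu — identical.
Nonsynonymous differences: 0 → same protein.

yes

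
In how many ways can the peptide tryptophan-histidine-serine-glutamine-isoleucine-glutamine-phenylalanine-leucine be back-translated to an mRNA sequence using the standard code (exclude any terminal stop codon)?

Trp: 1 codon.
His: 2 codons.
Ser: 6 codons.
Gln: 2 codons.
Ile: 3 codons.
Gln: 2 codons.
Phe: 2 codons.
Leu: 6 codons.
1 × 2 × 6 × 2 × 3 × 2 × 2 × 6 = 1728.

1728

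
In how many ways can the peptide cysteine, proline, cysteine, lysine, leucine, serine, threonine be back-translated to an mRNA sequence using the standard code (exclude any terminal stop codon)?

Cys: 2 codons.
Pro: 4 codons.
Cys: 2 codons.
Lys: 2 codons.
Leu: 6 codons.
Ser: 6 codons.
Thr: 4 codons.
2 × 4 × 2 × 2 × 6 × 6 × 4 = 4608.

4608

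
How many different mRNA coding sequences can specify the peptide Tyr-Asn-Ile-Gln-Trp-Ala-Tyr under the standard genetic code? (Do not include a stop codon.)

Tyr: 2 codons.
Asn: 2 codons.
Ile: 3 codons.
Gln: 2 codons.
Trp: 1 codon.
Ala: 4 codons.
Tyr: 2 codons.
2 × 2 × 3 × 2 × 1 × 4 × 2 = 192.

192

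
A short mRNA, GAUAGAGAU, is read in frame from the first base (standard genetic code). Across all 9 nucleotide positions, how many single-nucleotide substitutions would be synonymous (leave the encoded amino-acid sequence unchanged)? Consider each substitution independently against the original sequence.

Codon 1 (GAU, Asp): 1 synonymous substitution.
Codon 2 (AGA, Arg): 2 synonymous substitutions.
Codon 3 (GAU, Asp): 1 synonymous substitution.
Total: 1 + 2 + 1 = 4.

4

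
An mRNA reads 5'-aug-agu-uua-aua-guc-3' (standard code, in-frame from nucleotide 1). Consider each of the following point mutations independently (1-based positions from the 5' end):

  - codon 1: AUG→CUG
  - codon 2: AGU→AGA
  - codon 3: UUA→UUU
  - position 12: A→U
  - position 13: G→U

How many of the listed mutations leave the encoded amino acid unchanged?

1

Codon 1: AUG (Met) → CUG (Leu) — missense.
Codon 2: AGU (Ser) → AGA (Arg) — missense.
Codon 3: UUA (Leu) → UUU (Phe) — missense.
Codon 4: AUA (Ile) → AUU (Ile) — synonymous.
Codon 5: GUC (Val) → UUC (Phe) — missense.
Synonymous: 1 of 5.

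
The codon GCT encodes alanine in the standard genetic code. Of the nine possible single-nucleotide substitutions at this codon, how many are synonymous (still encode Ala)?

3

Position 1: none → 0 synonymous.
Position 2: none → 0 synonymous.
Position 3: GCC, GCA, GCG → 3 synonymous.
Total: 0 + 0 + 3 = 3.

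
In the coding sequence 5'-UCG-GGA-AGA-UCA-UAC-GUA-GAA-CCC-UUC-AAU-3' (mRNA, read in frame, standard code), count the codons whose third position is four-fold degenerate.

Codon 1 UCG (Ser): third position 4-fold.
Codon 2 GGA (Gly): third position 4-fold.
Codon 3 AGA (Arg): third position 2-fold.
Codon 4 UCA (Ser): third position 4-fold.
Codon 5 UAC (Tyr): third position 2-fold.
Codon 6 GUA (Val): third position 4-fold.
Codon 7 GAA (Glu): third position 2-fold.
Codon 8 CCC (Pro): third position 4-fold.
Codon 9 UUC (Phe): third position 2-fold.
Codon 10 AAU (Asn): third position 2-fold.
Four-fold degenerate third positions: 5.

5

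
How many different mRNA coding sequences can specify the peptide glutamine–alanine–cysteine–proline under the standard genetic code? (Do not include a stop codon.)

64

Gln: 2 codons.
Ala: 4 codons.
Cys: 2 codons.
Pro: 4 codons.
2 × 4 × 2 × 4 = 64.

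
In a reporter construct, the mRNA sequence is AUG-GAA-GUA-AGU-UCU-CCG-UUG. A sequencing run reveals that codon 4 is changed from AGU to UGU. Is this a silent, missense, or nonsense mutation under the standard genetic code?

missense

Position 10 falls in codon 4: AGU → Ser.
After the substitution the codon is UGU → Cys.
Ser ≠ Cys, so this is a missense mutation.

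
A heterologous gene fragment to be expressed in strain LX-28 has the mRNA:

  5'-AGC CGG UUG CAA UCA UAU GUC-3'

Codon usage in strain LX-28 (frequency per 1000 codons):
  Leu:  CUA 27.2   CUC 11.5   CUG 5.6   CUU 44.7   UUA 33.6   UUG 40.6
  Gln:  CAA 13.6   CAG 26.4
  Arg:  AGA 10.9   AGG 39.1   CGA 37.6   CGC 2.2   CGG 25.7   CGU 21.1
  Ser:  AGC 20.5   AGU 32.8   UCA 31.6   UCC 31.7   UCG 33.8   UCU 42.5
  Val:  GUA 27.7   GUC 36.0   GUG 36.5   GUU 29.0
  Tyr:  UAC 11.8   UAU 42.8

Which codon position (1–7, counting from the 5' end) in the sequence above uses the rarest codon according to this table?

4

Codon 1 AGC (Ser): 20.5 per 1000.
Codon 2 CGG (Arg): 25.7 per 1000.
Codon 3 UUG (Leu): 40.6 per 1000.
Codon 4 CAA (Gln): 13.6 per 1000.
Codon 5 UCA (Ser): 31.6 per 1000.
Codon 6 UAU (Tyr): 42.8 per 1000.
Codon 7 GUC (Val): 36.0 per 1000.
Lowest frequency is 13.6 at codon 4.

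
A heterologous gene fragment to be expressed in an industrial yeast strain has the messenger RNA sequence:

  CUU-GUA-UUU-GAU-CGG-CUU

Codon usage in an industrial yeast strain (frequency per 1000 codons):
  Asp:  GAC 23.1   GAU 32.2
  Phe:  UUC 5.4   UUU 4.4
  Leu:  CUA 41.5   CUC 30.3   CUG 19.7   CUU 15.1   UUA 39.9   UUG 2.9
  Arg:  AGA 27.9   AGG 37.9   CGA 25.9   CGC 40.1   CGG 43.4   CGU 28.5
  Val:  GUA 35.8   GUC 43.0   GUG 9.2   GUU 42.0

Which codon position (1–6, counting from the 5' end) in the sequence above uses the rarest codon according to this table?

3

Codon 1 CUU (Leu): 15.1 per 1000.
Codon 2 GUA (Val): 35.8 per 1000.
Codon 3 UUU (Phe): 4.4 per 1000.
Codon 4 GAU (Asp): 32.2 per 1000.
Codon 5 CGG (Arg): 43.4 per 1000.
Codon 6 CUU (Leu): 15.1 per 1000.
Lowest frequency is 4.4 at codon 3.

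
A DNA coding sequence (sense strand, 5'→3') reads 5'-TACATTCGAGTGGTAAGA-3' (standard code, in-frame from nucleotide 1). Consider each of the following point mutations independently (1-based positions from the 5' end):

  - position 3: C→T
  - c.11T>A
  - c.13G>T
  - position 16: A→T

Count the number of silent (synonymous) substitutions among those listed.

1

Codon 1: TAC (Tyr) → TAT (Tyr) — synonymous.
Codon 4: GTG (Val) → GAG (Glu) — missense.
Codon 5: GTA (Val) → TTA (Leu) — missense.
Codon 6: AGA (Arg) → TGA (Stop) — nonsense.
Synonymous: 1 of 4.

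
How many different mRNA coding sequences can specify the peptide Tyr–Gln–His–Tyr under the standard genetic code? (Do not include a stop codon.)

16

Tyr: 2 codons.
Gln: 2 codons.
His: 2 codons.
Tyr: 2 codons.
2 × 2 × 2 × 2 = 16.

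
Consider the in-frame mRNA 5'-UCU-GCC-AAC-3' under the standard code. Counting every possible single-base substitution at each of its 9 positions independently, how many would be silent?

7

Codon 1 (UCU, Ser): 3 synonymous substitutions.
Codon 2 (GCC, Ala): 3 synonymous substitutions.
Codon 3 (AAC, Asn): 1 synonymous substitution.
Total: 3 + 3 + 1 = 7.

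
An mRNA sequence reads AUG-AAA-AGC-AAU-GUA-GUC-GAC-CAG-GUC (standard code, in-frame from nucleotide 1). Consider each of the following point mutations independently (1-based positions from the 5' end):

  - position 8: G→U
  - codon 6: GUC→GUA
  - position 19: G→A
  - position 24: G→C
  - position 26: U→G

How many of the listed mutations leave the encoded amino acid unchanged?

1

Codon 3: AGC (Ser) → AUC (Ile) — missense.
Codon 6: GUC (Val) → GUA (Val) — synonymous.
Codon 7: GAC (Asp) → AAC (Asn) — missense.
Codon 8: CAG (Gln) → CAC (His) — missense.
Codon 9: GUC (Val) → GGC (Gly) — missense.
Synonymous: 1 of 5.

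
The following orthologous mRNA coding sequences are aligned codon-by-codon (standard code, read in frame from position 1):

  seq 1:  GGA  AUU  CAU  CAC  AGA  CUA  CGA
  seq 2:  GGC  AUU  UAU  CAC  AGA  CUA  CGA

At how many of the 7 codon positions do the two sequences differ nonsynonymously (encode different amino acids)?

1

Codon 1: GGA Gly / GGC Gly — synonymous.
Codon 2: AUU Ile / AUU Ile — identical.
Codon 3: CAU His / UAU Tyr — nonsynonymous.
Codon 4: CAC His / CAC His — identical.
Codon 5: AGA Arg / AGA Arg — identical.
Codon 6: CUA Leu / CUA Leu — identical.
Codon 7: CGA Arg / CGA Arg — identical.
Nonsynonymous differences: 1.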